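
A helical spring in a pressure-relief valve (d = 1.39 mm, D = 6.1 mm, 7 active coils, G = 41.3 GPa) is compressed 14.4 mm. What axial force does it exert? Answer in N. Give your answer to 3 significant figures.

k = Gd⁴/(8D³N_a) = (41.3×10³)(1.39⁴)/(8·6.1³·7) = 12.129 N/mm
F = k·δ = 12.129 × 14.4 = 174.66 N

175 N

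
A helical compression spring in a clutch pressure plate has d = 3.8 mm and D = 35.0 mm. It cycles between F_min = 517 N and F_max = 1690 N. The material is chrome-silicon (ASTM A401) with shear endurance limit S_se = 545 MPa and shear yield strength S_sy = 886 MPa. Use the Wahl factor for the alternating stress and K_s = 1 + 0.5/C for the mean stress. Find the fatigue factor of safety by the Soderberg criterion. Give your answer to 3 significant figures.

C = D/d = 35.0/3.8 = 9.2105; K_W = (4C−1)/(4C−4)+0.615/C = 1.1581; K_s = 1+0.5/C = 1.0543
F_a = (F_max−F_min)/2 = 586.5 N; F_m = (F_max+F_min)/2 = 1103.5 N
τ_a = K_W·8F_aD/(πd³) = 1.1581 × 952.63 = 1103.3 MPa
τ_m = K_s·8F_mD/(πd³) = 1.0543 × 1792.4 = 1889.7 MPa
Soderberg: 1/n_f = τ_a/S_se + τ_m/S_sy = 1103.3/545 + 1889.7/886 = 2.02433 + 2.13282 = 4.1572
n_f = 1/4.1572 = 0.2405

0.241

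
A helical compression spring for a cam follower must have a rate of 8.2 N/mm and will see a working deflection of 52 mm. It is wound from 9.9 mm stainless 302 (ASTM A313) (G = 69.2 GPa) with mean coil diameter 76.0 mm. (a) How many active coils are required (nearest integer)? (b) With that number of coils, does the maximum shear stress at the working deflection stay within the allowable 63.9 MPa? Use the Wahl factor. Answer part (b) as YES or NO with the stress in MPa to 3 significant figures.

(a) 23 coils; (b) NO, τ_max = 102 MPa

N_a = Gd⁴/(8D³k) = (69.2×10³)(9.9⁴)/(8·76.0³·8.2) = 23.08 → N_a = 23
Actual rate k = Gd⁴/(8D³·23) = 8.2298 N/mm
Working load F = kδ = 8.2298·52 = 427.95 N
C = 76.0/9.9 = 7.6768; K_W = (4C−1)/(4C−4)+0.615/C = 1.1924
τ_max = K_W·8FD/(πd³) = 1.1924·85.357 = 101.78 MPa
τ_max > 63.9 MPa → exceeds allowable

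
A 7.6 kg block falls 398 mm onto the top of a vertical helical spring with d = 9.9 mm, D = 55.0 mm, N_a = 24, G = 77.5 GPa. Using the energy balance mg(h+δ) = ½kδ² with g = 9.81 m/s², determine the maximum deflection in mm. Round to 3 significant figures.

53.8 mm

k = Gd⁴/(8D³N_a) = (77.5×10³)(9.9⁴)/(8·55.0³·24) = 23.305 N/mm
W = mg = 7.6 × 9.81 = 74.556 N
½kδ² − Wδ − Wh = 0 → δ = (W + √(W² + 2kWh))/k
δ = (74.556 + √(5558.6 + 1.38308e+06))/23.305 = (74.556 + 1178.4)/23.305 = 53.763 mm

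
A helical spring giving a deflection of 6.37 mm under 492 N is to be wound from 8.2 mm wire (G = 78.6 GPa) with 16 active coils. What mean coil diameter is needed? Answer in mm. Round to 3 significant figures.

33.0 mm

Required rate k = F/δ = 492/6.37 = 77.237 N/mm
D = (Gd⁴/(8N_a·k))^(1/3) = (78.6×10³·8.2⁴/(8·16·77.237))^(1/3)
  = (35945.3)^(1/3) = 33.0025 mm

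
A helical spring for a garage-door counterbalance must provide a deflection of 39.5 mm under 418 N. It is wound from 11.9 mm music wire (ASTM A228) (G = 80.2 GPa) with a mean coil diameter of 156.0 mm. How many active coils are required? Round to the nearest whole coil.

5

Required rate k = F/δ = 418/39.5 = 10.582 N/mm
N_a = Gd⁴/(8D³k) = (80.2×10³ × 11.9⁴)/(8 × 156.0³ × 10.582)
    = 1.60828e+09 / 3.21398e+08 = 5.004 → 5 coils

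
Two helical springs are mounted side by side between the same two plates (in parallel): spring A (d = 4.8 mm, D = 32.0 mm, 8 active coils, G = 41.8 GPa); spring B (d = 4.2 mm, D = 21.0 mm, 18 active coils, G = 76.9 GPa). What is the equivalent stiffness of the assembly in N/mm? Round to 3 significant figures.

28.5 N/mm

k_A = Gd⁴/(8D³N_a) = (41.8×10³)(4.8⁴)/(8·32.0³·8) = 10.581 N/mm
k_B = Gd⁴/(8D³N_a) = (76.9×10³)(4.2⁴)/(8·21.0³·18) = 17.943 N/mm
Parallel: k_eq = 10.581 + 17.943 = 28.524 N/mm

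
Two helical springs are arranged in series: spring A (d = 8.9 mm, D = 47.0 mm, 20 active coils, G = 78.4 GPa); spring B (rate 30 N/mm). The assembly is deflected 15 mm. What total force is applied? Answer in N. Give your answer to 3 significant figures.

224 N

k_A = Gd⁴/(8D³N_a) = (78.4×10³)(8.9⁴)/(8·47.0³·20) = 29.612 N/mm
Series: 1/k_eq = 1/29.612 + 1/30 = 0.067104; k_eq = 14.902 N/mm
F = k_eq·δ = 14.902·15 = 223.53 N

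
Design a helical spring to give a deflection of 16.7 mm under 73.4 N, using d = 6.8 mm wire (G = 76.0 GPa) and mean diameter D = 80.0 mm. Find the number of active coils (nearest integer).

9

Required rate k = F/δ = 73.4/16.7 = 4.3952 N/mm
N_a = Gd⁴/(8D³k) = (76.0×10³ × 6.8⁴)/(8 × 80.0³ × 4.3952)
    = 1.62498e+08 / 1.80028e+07 = 9.026 → 9 coils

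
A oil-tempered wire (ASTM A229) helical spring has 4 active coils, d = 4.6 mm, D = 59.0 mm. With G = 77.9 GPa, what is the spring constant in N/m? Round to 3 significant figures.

5310 N/m

k = Gd⁴/(8D³N_a) = (77.9×10³ × 4.6⁴) / (8 × 59.0³ × 4)
  = 3.48794e+07 / 6.57213e+06 = 5.3072 N/mm = 5307.2 N/m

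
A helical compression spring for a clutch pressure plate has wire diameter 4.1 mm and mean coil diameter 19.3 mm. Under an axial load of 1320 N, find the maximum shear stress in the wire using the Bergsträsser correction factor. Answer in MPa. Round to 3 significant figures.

1240 MPa

Spring index C = D/d = 19.3/4.1 = 4.7073
K_B = (4C+2)/(4C−3) = 20.829/15.829 = 1.3159
τ₀ = 8FD/(πd³) = 8·1320·19.3/(π·4.1³) = 203808/216.52 = 941.28 MPa
τ_max = K·τ₀ = 1.3159 × 941.28 = 1238.6 MPa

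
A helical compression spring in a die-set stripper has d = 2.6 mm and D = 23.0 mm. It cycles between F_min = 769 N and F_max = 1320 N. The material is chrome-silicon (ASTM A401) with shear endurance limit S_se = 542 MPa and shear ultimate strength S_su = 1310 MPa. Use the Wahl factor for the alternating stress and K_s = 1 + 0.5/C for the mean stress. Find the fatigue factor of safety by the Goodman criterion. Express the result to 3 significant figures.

C = D/d = 23.0/2.6 = 8.8462; K_W = (4C−1)/(4C−4)+0.615/C = 1.1651; K_s = 1+0.5/C = 1.0565
F_a = (F_max−F_min)/2 = 275.5 N; F_m = (F_max+F_min)/2 = 1044.5 N
τ_a = K_W·8F_aD/(πd³) = 1.1651 × 918.06 = 1069.6 MPa
τ_m = K_s·8F_mD/(πd³) = 1.0565 × 3480.6 = 3677.3 MPa
Goodman: 1/n_f = τ_a/S_se + τ_m/S_su = 1069.6/542 + 3677.3/1310 = 1.97350 + 2.80714 = 4.7806
n_f = 1/4.7806 = 0.2092

0.209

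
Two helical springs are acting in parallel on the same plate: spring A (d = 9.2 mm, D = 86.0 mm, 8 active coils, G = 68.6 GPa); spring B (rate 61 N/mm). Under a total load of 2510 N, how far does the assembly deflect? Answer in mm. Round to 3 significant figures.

k_A = Gd⁴/(8D³N_a) = (68.6×10³)(9.2⁴)/(8·86.0³·8) = 12.073 N/mm
Parallel: k_eq = 12.073 + 61 = 73.073 N/mm
δ = F/k_eq = 2510/73.073 = 34.349 mm

34.3 mm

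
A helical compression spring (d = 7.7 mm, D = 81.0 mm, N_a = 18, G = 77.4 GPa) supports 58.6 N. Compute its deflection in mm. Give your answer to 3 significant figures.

16.5 mm

k = Gd⁴/(8D³N_a) = (77.4×10³)(7.7⁴)/(8·81.0³·18) = 3.5554 N/mm
δ = F/k = 58.6 / 3.5554 = 16.482 mm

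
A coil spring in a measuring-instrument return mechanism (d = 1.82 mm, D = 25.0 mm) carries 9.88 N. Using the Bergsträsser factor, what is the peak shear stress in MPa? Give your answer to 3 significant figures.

Spring index C = D/d = 25.0/1.82 = 13.7363
K_B = (4C+2)/(4C−3) = 56.945/51.945 = 1.0963
τ₀ = 8FD/(πd³) = 8·9.88·25.0/(π·1.82³) = 1976/18.939 = 104.33 MPa
τ_max = K·τ₀ = 1.0963 × 104.33 = 114.38 MPa

114 MPa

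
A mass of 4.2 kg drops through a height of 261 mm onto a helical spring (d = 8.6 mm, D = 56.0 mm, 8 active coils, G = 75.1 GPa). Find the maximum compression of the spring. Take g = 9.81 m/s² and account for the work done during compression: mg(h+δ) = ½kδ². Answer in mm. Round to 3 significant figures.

25.4 mm

k = Gd⁴/(8D³N_a) = (75.1×10³)(8.6⁴)/(8·56.0³·8) = 36.55 N/mm
W = mg = 4.2 × 9.81 = 41.202 N
½kδ² − Wδ − Wh = 0 → δ = (W + √(W² + 2kWh))/k
δ = (41.202 + √(1697.6 + 786101))/36.55 = (41.202 + 887.58)/36.55 = 25.411 mm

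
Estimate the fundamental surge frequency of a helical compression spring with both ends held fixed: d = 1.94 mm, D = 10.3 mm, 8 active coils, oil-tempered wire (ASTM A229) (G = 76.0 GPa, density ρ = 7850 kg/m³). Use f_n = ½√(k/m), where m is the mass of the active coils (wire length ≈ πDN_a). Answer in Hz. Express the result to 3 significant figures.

k = Gd⁴/(8D³N_a) = (76.0×10³)(1.94⁴)/(8·10.3³·8) = 15.393 N/mm = 15393 N/m
Wire length L = πDN_a = π·10.3·8 = 258.87 mm
m = ρ·(πd²/4)·L = 7850 × 2.9559×10⁻⁶ m² × 0.25887 m = 0.0060068 kg
f_n = ½√(k/m) = 0.5·√(15393/0.0060068) = 0.5·√(2.5626e+06) = 800.41 Hz

800 Hz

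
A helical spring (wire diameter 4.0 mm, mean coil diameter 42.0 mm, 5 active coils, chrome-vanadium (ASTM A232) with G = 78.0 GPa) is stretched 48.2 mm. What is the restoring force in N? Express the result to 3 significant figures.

k = Gd⁴/(8D³N_a) = (78.0×10³)(4.0⁴)/(8·42.0³·5) = 6.7379 N/mm
F = k·δ = 6.7379 × 48.2 = 324.77 N

325 N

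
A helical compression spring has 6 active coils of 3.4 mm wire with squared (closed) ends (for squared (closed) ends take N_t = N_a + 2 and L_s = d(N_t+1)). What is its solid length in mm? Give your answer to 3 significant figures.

squared (closed) ends: N_t = N_a + 2 = 6 + 2 = 8
L_s = d·(N_t+1) = 3.4 × 9 = 30.6 mm

30.6 mm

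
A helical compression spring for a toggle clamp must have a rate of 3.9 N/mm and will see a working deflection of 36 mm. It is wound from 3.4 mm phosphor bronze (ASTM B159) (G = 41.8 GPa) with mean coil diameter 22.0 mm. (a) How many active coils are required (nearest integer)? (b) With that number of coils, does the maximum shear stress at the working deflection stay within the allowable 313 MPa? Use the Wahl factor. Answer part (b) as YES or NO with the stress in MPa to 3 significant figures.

N_a = Gd⁴/(8D³k) = (41.8×10³)(3.4⁴)/(8·22.0³·3.9) = 16.81 → N_a = 17
Actual rate k = Gd⁴/(8D³·17) = 3.8573 N/mm
Working load F = kδ = 3.8573·36 = 138.86 N
C = 22.0/3.4 = 6.4706; K_W = (4C−1)/(4C−4)+0.615/C = 1.2321
τ_max = K_W·8FD/(πd³) = 1.2321·197.93 = 243.88 MPa
τ_max ≤ 313 MPa → acceptable

(a) 17 coils; (b) YES, τ_max = 244 MPa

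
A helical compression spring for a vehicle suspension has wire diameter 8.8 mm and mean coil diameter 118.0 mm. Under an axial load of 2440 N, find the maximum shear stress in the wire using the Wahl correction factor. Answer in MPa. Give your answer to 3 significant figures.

Spring index C = D/d = 118.0/8.8 = 13.4091
K_W = (4C−1)/(4C−4) + 0.615/C = 52.636/49.636 + 0.0459 = 1.1063
τ₀ = 8FD/(πd³) = 8·2440·118.0/(π·8.8³) = 2.30336e+06/2140.9 = 1075.9 MPa
τ_max = K·τ₀ = 1.1063 × 1075.9 = 1190.3 MPa

1190 MPa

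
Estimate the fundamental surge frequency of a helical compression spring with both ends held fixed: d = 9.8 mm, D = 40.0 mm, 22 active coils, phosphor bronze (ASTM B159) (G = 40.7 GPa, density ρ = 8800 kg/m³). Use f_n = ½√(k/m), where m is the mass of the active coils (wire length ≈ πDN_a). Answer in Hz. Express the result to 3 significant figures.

67.4 Hz

k = Gd⁴/(8D³N_a) = (40.7×10³)(9.8⁴)/(8·40.0³·22) = 33.328 N/mm = 33328 N/m
Wire length L = πDN_a = π·40.0·22 = 2764.6 mm
m = ρ·(πd²/4)·L = 8800 × 75.43×10⁻⁶ m² × 2.7646 m = 1.8351 kg
f_n = ½√(k/m) = 0.5·√(33328/1.8351) = 0.5·√(18161) = 67.382 Hz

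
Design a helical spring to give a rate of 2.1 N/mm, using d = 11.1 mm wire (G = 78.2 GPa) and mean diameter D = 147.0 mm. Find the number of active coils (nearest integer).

N_a = Gd⁴/(8D³k) = (78.2×10³ × 11.1⁴)/(8 × 147.0³ × 2.1)
    = 1.18713e+09 / 5.33656e+07 = 22.25 → 22 coils

22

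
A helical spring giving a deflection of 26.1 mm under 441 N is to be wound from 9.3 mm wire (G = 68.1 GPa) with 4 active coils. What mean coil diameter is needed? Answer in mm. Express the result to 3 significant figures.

Required rate k = F/δ = 441/26.1 = 16.897 N/mm
D = (Gd⁴/(8N_a·k))^(1/3) = (68.1×10³·9.3⁴/(8·4·16.897))^(1/3)
  = (942173)^(1/3) = 98.0341 mm

98.0 mm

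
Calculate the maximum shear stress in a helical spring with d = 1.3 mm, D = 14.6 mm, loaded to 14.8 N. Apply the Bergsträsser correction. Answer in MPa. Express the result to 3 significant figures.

280 MPa

Spring index C = D/d = 14.6/1.3 = 11.2308
K_B = (4C+2)/(4C−3) = 46.923/41.923 = 1.1193
τ₀ = 8FD/(πd³) = 8·14.8·14.6/(π·1.3³) = 1728.64/6.9021 = 250.45 MPa
τ_max = K·τ₀ = 1.1193 × 250.45 = 280.32 MPa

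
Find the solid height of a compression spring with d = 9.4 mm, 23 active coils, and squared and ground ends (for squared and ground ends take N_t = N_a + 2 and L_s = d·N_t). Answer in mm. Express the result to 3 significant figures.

squared and ground ends: N_t = N_a + 2 = 23 + 2 = 25
L_s = d·N_t = 9.4 × 25 = 235 mm

235 mm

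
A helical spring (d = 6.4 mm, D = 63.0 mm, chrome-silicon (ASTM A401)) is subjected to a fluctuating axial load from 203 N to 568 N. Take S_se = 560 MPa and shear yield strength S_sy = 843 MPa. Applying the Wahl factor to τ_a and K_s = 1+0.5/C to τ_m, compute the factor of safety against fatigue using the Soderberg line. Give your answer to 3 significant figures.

C = D/d = 63.0/6.4 = 9.8438; K_W = (4C−1)/(4C−4)+0.615/C = 1.1473; K_s = 1+0.5/C = 1.0508
F_a = (F_max−F_min)/2 = 182.5 N; F_m = (F_max+F_min)/2 = 385.5 N
τ_a = K_W·8F_aD/(πd³) = 1.1473 × 111.69 = 128.14 MPa
τ_m = K_s·8F_mD/(πd³) = 1.0508 × 235.92 = 247.9 MPa
Soderberg: 1/n_f = τ_a/S_se + τ_m/S_sy = 128.14/560 + 247.9/843 = 0.22882 + 0.29407 = 0.52289
n_f = 1/0.52289 = 1.912

1.91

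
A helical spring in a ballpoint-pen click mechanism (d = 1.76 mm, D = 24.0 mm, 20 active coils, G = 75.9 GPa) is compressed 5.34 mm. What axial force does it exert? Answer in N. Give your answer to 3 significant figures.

1.76 N

k = Gd⁴/(8D³N_a) = (75.9×10³)(1.76⁴)/(8·24.0³·20) = 0.32926 N/mm
F = k·δ = 0.32926 × 5.34 = 1.7582 N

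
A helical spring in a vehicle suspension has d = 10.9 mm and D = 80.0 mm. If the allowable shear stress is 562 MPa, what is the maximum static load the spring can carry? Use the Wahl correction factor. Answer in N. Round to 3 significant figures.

2970 N

C = D/d = 80.0/10.9 = 7.3394
K_W = (4C−1)/(4C−4) + 0.615/C = 28.358/25.358 + 0.0838 = 1.2021
τ_max = K·8FD/(πd³) → F_max = τ_allow·πd³/(8DK)
F_max = 562·π·10.9³/(8·80.0·1.2021) = 2.2865e+06/769.34 = 2972 N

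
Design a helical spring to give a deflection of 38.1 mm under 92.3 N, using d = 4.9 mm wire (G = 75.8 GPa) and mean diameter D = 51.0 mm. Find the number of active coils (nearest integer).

17

Required rate k = F/δ = 92.3/38.1 = 2.4226 N/mm
N_a = Gd⁴/(8D³k) = (75.8×10³ × 4.9⁴)/(8 × 51.0³ × 2.4226)
    = 4.36972e+07 / 2.57085e+06 = 17 → 17 coils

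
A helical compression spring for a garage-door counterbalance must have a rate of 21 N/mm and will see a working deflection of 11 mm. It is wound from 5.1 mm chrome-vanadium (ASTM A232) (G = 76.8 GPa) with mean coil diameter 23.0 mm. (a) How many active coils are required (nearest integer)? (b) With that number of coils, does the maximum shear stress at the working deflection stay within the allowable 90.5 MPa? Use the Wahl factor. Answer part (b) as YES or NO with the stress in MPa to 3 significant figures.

N_a = Gd⁴/(8D³k) = (76.8×10³)(5.1⁴)/(8·23.0³·21) = 25.42 → N_a = 25
Actual rate k = Gd⁴/(8D³·25) = 21.352 N/mm
Working load F = kδ = 21.352·11 = 234.87 N
C = 23.0/5.1 = 4.5098; K_W = (4C−1)/(4C−4)+0.615/C = 1.3501
τ_max = K_W·8FD/(πd³) = 1.3501·103.7 = 140 MPa
τ_max > 90.5 MPa → exceeds allowable

(a) 25 coils; (b) NO, τ_max = 140 MPa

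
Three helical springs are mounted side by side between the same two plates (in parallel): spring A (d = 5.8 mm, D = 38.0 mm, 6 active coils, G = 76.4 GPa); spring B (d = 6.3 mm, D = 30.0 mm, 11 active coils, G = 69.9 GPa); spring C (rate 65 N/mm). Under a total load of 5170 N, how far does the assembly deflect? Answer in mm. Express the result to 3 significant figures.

k_A = Gd⁴/(8D³N_a) = (76.4×10³)(5.8⁴)/(8·38.0³·6) = 32.826 N/mm
k_B = Gd⁴/(8D³N_a) = (69.9×10³)(6.3⁴)/(8·30.0³·11) = 46.344 N/mm
Parallel: k_eq = 32.826 + 46.344 + 65 = 144.17 N/mm
δ = F/k_eq = 5170/144.17 = 35.861 mm

35.9 mm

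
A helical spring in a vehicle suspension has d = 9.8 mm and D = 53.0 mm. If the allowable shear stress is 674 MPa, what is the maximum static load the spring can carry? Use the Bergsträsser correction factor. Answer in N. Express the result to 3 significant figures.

3710 N

C = D/d = 53.0/9.8 = 5.4082
K_B = (4C+2)/(4C−3) = 23.633/18.633 = 1.2683
τ_max = K·8FD/(πd³) → F_max = τ_allow·πd³/(8DK)
F_max = 674·π·9.8³/(8·53.0·1.2683) = 1.9929e+06/537.78 = 3705.8 N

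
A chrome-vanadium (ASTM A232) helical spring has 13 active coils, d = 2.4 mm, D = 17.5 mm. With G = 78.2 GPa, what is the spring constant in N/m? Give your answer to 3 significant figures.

k = Gd⁴/(8D³N_a) = (78.2×10³ × 2.4⁴) / (8 × 17.5³ × 13)
  = 2.59449e+06 / 557375 = 4.6548 N/mm = 4654.8 N/m

4650 N/m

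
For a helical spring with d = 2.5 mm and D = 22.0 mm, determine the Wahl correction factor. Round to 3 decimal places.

C = D/d = 22.0/2.5 = 8.8000
K_W = (4C−1)/(4C−4) + 0.615/C = 34.200/31.200 + 0.0699 = 1.1660

1.166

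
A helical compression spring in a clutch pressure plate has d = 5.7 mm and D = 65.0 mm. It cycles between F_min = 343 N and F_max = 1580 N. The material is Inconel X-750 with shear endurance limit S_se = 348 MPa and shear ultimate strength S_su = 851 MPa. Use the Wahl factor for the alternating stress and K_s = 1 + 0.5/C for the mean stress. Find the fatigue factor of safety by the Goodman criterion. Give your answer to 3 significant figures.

0.352

C = D/d = 65.0/5.7 = 11.4035; K_W = (4C−1)/(4C−4)+0.615/C = 1.1260; K_s = 1+0.5/C = 1.0438
F_a = (F_max−F_min)/2 = 618.5 N; F_m = (F_max+F_min)/2 = 961.5 N
τ_a = K_W·8F_aD/(πd³) = 1.1260 × 552.8 = 622.47 MPa
τ_m = K_s·8F_mD/(πd³) = 1.0438 × 859.37 = 897.05 MPa
Goodman: 1/n_f = τ_a/S_se + τ_m/S_su = 622.47/348 + 897.05/851 = 1.78869 + 1.05411 = 2.8428
n_f = 1/2.8428 = 0.3518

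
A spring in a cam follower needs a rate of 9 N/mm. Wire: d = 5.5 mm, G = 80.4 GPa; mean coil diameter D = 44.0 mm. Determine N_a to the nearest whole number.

N_a = Gd⁴/(8D³k) = (80.4×10³ × 5.5⁴)/(8 × 44.0³ × 9)
    = 7.3571e+07 / 6.13325e+06 = 12 → 12 coils

12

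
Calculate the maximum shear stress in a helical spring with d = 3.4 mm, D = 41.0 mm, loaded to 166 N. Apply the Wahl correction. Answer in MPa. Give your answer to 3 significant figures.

Spring index C = D/d = 41.0/3.4 = 12.0588
K_W = (4C−1)/(4C−4) + 0.615/C = 47.235/44.235 + 0.0510 = 1.1188
τ₀ = 8FD/(πd³) = 8·166·41.0/(π·3.4³) = 54448/123.48 = 440.96 MPa
τ_max = K·τ₀ = 1.1188 × 440.96 = 493.35 MPa

493 MPa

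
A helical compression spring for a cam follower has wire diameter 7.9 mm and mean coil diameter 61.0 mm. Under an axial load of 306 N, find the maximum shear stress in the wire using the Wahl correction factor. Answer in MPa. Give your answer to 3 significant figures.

Spring index C = D/d = 61.0/7.9 = 7.7215
K_W = (4C−1)/(4C−4) + 0.615/C = 29.886/26.886 + 0.0796 = 1.1912
τ₀ = 8FD/(πd³) = 8·306·61.0/(π·7.9³) = 149328/1548.9 = 96.407 MPa
τ_max = K·τ₀ = 1.1912 × 96.407 = 114.84 MPa

115 MPa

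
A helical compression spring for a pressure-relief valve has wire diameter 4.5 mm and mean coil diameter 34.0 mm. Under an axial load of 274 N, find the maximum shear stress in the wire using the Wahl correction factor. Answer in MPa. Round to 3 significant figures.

Spring index C = D/d = 34.0/4.5 = 7.5556
K_W = (4C−1)/(4C−4) + 0.615/C = 29.222/26.222 + 0.0814 = 1.1958
τ₀ = 8FD/(πd³) = 8·274·34.0/(π·4.5³) = 74528/286.28 = 260.33 MPa
τ_max = K·τ₀ = 1.1958 × 260.33 = 311.31 MPa

311 MPa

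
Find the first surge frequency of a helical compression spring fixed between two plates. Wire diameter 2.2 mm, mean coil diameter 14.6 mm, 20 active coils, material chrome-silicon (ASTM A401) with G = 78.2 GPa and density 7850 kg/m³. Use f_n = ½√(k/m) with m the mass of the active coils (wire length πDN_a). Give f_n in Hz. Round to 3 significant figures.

k = Gd⁴/(8D³N_a) = (78.2×10³)(2.2⁴)/(8·14.6³·20) = 3.6789 N/mm = 3678.9 N/m
Wire length L = πDN_a = π·14.6·20 = 917.35 mm
m = ρ·(πd²/4)·L = 7850 × 3.8013×10⁻⁶ m² × 0.91735 m = 0.027374 kg
f_n = ½√(k/m) = 0.5·√(3678.9/0.027374) = 0.5·√(1.3439e+05) = 183.3 Hz

183 Hz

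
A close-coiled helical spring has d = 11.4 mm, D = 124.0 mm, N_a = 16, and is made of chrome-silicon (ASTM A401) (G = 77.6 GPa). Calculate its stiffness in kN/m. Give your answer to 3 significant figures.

k = Gd⁴/(8D³N_a) = (77.6×10³ × 11.4⁴) / (8 × 124.0³ × 16)
  = 1.31063e+09 / 2.44048e+08 = 5.3704 N/mm

5.37 kN/m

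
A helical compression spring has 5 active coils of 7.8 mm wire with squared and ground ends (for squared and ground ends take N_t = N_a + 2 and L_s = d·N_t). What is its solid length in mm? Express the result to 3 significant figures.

squared and ground ends: N_t = N_a + 2 = 5 + 2 = 7
L_s = d·N_t = 7.8 × 7 = 54.6 mm

54.6 mm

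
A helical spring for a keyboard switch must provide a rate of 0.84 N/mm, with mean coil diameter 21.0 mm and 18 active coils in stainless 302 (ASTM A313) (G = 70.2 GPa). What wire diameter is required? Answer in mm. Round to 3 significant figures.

d = (8D³N_a·k / G)^(1/4) = (8·21.0³·18·0.84 / (70.2×10³))^0.25
  = (15.957)^0.25 = 1.9987 mm

2.00 mm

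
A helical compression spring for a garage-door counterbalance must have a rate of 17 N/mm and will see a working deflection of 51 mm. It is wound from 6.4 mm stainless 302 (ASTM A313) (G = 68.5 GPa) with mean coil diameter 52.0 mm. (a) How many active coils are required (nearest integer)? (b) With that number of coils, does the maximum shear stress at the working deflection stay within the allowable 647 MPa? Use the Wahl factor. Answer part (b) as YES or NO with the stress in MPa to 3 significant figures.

N_a = Gd⁴/(8D³k) = (68.5×10³)(6.4⁴)/(8·52.0³·17) = 6.01 → N_a = 6
Actual rate k = Gd⁴/(8D³·6) = 17.028 N/mm
Working load F = kδ = 17.028·51 = 868.42 N
C = 52.0/6.4 = 8.1250; K_W = (4C−1)/(4C−4)+0.615/C = 1.1810
τ_max = K_W·8FD/(πd³) = 1.1810·438.66 = 518.04 MPa
τ_max ≤ 647 MPa → acceptable

(a) 6 coils; (b) YES, τ_max = 518 MPa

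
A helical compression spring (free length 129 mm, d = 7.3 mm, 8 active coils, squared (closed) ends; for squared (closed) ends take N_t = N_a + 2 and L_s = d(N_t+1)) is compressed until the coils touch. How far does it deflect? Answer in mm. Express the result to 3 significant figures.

N_t = 10; L_s = 7.3·11 = 80.3 mm
δ_solid = L₀ − L_s = 129 − 80.3 = 48.7 mm

48.7 mm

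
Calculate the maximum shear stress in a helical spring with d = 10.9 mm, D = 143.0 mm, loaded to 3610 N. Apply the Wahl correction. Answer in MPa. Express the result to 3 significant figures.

1130 MPa

Spring index C = D/d = 143.0/10.9 = 13.1193
K_W = (4C−1)/(4C−4) + 0.615/C = 51.477/48.477 + 0.0469 = 1.1088
τ₀ = 8FD/(πd³) = 8·3610·143.0/(π·10.9³) = 4.12984e+06/4068.5 = 1015.1 MPa
τ_max = K·τ₀ = 1.1088 × 1015.1 = 1125.5 MPa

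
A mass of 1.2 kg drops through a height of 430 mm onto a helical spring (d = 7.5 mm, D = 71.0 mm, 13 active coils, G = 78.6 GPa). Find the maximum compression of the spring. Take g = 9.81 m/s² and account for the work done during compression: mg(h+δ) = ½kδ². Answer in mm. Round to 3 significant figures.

k = Gd⁴/(8D³N_a) = (78.6×10³)(7.5⁴)/(8·71.0³·13) = 6.6813 N/mm
W = mg = 1.2 × 9.81 = 11.772 N
½kδ² − Wδ − Wh = 0 → δ = (W + √(W² + 2kWh))/k
δ = (11.772 + √(138.58 + 67640.7))/6.6813 = (11.772 + 260.34)/6.6813 = 40.728 mm

40.7 mm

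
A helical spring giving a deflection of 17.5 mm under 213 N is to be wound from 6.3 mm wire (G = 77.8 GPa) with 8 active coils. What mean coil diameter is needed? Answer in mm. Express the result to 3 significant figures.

Required rate k = F/δ = 213/17.5 = 12.171 N/mm
D = (Gd⁴/(8N_a·k))^(1/3) = (77.8×10³·6.3⁴/(8·8·12.171))^(1/3)
  = (157333)^(1/3) = 53.9850 mm

54.0 mm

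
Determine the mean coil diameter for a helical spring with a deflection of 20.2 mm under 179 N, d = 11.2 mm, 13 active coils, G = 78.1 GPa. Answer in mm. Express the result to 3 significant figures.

Required rate k = F/δ = 179/20.2 = 8.8614 N/mm
D = (Gd⁴/(8N_a·k))^(1/3) = (78.1×10³·11.2⁴/(8·13·8.8614))^(1/3)
  = (1.33348e+06)^(1/3) = 110.0684 mm

110 mm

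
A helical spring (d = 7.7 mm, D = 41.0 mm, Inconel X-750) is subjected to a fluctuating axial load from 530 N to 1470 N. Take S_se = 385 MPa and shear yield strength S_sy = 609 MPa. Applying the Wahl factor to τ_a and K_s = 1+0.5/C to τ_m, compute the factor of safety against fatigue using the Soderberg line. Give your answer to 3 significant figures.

C = D/d = 41.0/7.7 = 5.3247; K_W = (4C−1)/(4C−4)+0.615/C = 1.2889; K_s = 1+0.5/C = 1.0939
F_a = (F_max−F_min)/2 = 470 N; F_m = (F_max+F_min)/2 = 1000 N
τ_a = K_W·8F_aD/(πd³) = 1.2889 × 107.49 = 138.54 MPa
τ_m = K_s·8F_mD/(πd³) = 1.0939 × 228.69 = 250.17 MPa
Soderberg: 1/n_f = τ_a/S_se + τ_m/S_sy = 138.54/385 + 250.17/609 = 0.35985 + 0.41078 = 0.77063
n_f = 1/0.77063 = 1.298

1.30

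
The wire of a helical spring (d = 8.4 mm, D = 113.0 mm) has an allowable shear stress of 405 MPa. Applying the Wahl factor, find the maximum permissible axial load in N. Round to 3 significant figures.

C = D/d = 113.0/8.4 = 13.4524
K_W = (4C−1)/(4C−4) + 0.615/C = 52.810/49.810 + 0.0457 = 1.1059
τ_max = K·8FD/(πd³) → F_max = τ_allow·πd³/(8DK)
F_max = 405·π·8.4³/(8·113.0·1.1059) = 7.5412e+05/999.78 = 754.29 N

754 N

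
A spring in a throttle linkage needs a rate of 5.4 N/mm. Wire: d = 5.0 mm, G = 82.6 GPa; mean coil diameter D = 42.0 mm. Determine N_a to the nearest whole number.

16

N_a = Gd⁴/(8D³k) = (82.6×10³ × 5.0⁴)/(8 × 42.0³ × 5.4)
    = 5.1625e+07 / 3.2006e+06 = 16.13 → 16 coils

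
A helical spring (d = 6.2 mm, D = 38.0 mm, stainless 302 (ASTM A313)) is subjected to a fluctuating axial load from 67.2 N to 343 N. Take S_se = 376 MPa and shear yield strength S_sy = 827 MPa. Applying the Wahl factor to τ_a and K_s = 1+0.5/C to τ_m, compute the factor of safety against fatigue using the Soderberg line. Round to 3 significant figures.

C = D/d = 38.0/6.2 = 6.1290; K_W = (4C−1)/(4C−4)+0.615/C = 1.2466; K_s = 1+0.5/C = 1.0816
F_a = (F_max−F_min)/2 = 137.9 N; F_m = (F_max+F_min)/2 = 205.1 N
τ_a = K_W·8F_aD/(πd³) = 1.2466 × 55.99 = 69.796 MPa
τ_m = K_s·8F_mD/(πd³) = 1.0816 × 83.275 = 90.068 MPa
Soderberg: 1/n_f = τ_a/S_se + τ_m/S_sy = 69.796/376 + 90.068/827 = 0.18563 + 0.10891 = 0.29454
n_f = 1/0.29454 = 3.395

3.40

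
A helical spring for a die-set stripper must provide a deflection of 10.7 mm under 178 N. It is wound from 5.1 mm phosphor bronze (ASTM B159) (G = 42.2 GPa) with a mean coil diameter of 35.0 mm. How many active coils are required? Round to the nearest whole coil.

Required rate k = F/δ = 178/10.7 = 16.636 N/mm
N_a = Gd⁴/(8D³k) = (42.2×10³ × 5.1⁴)/(8 × 35.0³ × 16.636)
    = 2.85491e+07 / 5.70598e+06 = 5.003 → 5 coils

5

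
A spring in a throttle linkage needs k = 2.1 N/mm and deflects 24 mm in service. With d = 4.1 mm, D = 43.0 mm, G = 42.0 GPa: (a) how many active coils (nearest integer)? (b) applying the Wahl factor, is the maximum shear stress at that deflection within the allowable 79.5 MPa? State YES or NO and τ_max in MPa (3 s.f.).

N_a = Gd⁴/(8D³k) = (42.0×10³)(4.1⁴)/(8·43.0³·2.1) = 8.885 → N_a = 9
Actual rate k = Gd⁴/(8D³·9) = 2.0732 N/mm
Working load F = kδ = 2.0732·24 = 49.757 N
C = 43.0/4.1 = 10.4878; K_W = (4C−1)/(4C−4)+0.615/C = 1.1377
τ_max = K_W·8FD/(πd³) = 1.1377·79.052 = 89.937 MPa
τ_max > 79.5 MPa → exceeds allowable

(a) 9 coils; (b) NO, τ_max = 89.9 MPa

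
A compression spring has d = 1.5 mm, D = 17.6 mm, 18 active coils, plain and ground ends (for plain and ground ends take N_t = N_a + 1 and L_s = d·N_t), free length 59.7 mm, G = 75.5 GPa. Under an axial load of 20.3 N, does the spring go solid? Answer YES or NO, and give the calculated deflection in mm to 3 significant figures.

YES, δ = 41.7 mm

k = Gd⁴/(8D³N_a) = (75.5×10³)(1.5⁴)/(8·17.6³·18) = 0.48687 N/mm
N_t = 19; L_s = 1.5·19 = 28.5 mm; δ_solid = L₀ − L_s = 59.7 − 28.5 = 31.2 mm
δ = F/k = 20.3/0.48687 = 41.695 mm
δ ≥ δ_solid → spring goes solid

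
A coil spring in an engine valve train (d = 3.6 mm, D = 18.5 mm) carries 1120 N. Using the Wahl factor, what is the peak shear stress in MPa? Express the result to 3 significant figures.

Spring index C = D/d = 18.5/3.6 = 5.1389
K_W = (4C−1)/(4C−4) + 0.615/C = 19.556/16.556 + 0.1197 = 1.3009
τ₀ = 8FD/(πd³) = 8·1120·18.5/(π·3.6³) = 165760/146.57 = 1130.9 MPa
τ_max = K·τ₀ = 1.3009 × 1130.9 = 1471.2 MPa

1470 MPa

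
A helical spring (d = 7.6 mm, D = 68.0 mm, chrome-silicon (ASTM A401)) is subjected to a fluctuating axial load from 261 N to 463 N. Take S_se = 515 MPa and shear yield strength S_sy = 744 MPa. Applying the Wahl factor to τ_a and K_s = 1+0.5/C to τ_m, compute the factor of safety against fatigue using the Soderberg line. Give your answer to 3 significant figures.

C = D/d = 68.0/7.6 = 8.9474; K_W = (4C−1)/(4C−4)+0.615/C = 1.1631; K_s = 1+0.5/C = 1.0559
F_a = (F_max−F_min)/2 = 101 N; F_m = (F_max+F_min)/2 = 362 N
τ_a = K_W·8F_aD/(πd³) = 1.1631 × 39.841 = 46.339 MPa
τ_m = K_s·8F_mD/(πd³) = 1.0559 × 142.8 = 150.78 MPa
Soderberg: 1/n_f = τ_a/S_se + τ_m/S_sy = 46.339/515 + 150.78/744 = 0.08998 + 0.20266 = 0.29264
n_f = 1/0.29264 = 3.417

3.42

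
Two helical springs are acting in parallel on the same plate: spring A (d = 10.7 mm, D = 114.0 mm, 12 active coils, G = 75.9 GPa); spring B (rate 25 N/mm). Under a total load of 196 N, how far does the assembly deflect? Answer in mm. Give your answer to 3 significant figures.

6.13 mm

k_A = Gd⁴/(8D³N_a) = (75.9×10³)(10.7⁴)/(8·114.0³·12) = 6.9951 N/mm
Parallel: k_eq = 6.9951 + 25 = 31.995 N/mm
δ = F/k_eq = 196/31.995 = 6.1259 mm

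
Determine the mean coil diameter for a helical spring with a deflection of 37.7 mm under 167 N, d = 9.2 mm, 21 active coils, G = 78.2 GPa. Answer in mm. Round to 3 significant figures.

Required rate k = F/δ = 167/37.7 = 4.4297 N/mm
D = (Gd⁴/(8N_a·k))^(1/3) = (78.2×10³·9.2⁴/(8·21·4.4297))^(1/3)
  = (752790)^(1/3) = 90.9685 mm

91.0 mm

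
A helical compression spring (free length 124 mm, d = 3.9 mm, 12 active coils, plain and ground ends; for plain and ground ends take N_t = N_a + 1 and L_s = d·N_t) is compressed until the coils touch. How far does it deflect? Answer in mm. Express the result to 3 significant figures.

N_t = 13; L_s = 3.9·13 = 50.7 mm
δ_solid = L₀ − L_s = 124 − 50.7 = 73.3 mm

73.3 mm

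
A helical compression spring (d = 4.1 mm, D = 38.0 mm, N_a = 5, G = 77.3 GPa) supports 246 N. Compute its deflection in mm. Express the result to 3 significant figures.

k = Gd⁴/(8D³N_a) = (77.3×10³)(4.1⁴)/(8·38.0³·5) = 9.9519 N/mm
δ = F/k = 246 / 9.9519 = 24.719 mm

24.7 mm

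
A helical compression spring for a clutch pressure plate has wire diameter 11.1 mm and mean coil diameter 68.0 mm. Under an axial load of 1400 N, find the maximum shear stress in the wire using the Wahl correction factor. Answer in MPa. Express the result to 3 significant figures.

Spring index C = D/d = 68.0/11.1 = 6.1261
K_W = (4C−1)/(4C−4) + 0.615/C = 23.505/20.505 + 0.1004 = 1.2467
τ₀ = 8FD/(πd³) = 8·1400·68.0/(π·11.1³) = 761600/4296.5 = 177.26 MPa
τ_max = K·τ₀ = 1.2467 × 177.26 = 220.99 MPa

221 MPa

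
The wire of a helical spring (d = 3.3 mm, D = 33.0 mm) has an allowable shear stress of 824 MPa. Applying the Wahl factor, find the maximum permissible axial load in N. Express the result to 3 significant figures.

C = D/d = 33.0/3.3 = 10.0000
K_W = (4C−1)/(4C−4) + 0.615/C = 39.000/36.000 + 0.0615 = 1.1448
τ_max = K·8FD/(πd³) → F_max = τ_allow·πd³/(8DK)
F_max = 824·π·3.3³/(8·33.0·1.1448) = 93029/302.24 = 307.8 N

308 N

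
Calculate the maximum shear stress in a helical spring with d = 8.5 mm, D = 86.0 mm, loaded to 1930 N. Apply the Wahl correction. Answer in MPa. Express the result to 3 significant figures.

787 MPa

Spring index C = D/d = 86.0/8.5 = 10.1176
K_W = (4C−1)/(4C−4) + 0.615/C = 39.471/36.471 + 0.0608 = 1.1430
τ₀ = 8FD/(πd³) = 8·1930·86.0/(π·8.5³) = 1.32784e+06/1929.3 = 688.24 MPa
τ_max = K·τ₀ = 1.1430 × 688.24 = 786.69 MPa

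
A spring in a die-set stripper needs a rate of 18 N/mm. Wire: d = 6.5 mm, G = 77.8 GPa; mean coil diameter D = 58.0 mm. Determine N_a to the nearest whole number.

N_a = Gd⁴/(8D³k) = (77.8×10³ × 6.5⁴)/(8 × 58.0³ × 18)
    = 1.38878e+08 / 2.80961e+07 = 4.943 → 5 coils

5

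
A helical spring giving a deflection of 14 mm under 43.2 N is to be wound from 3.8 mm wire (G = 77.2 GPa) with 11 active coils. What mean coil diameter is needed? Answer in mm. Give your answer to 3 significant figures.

Required rate k = F/δ = 43.2/14 = 3.0857 N/mm
D = (Gd⁴/(8N_a·k))^(1/3) = (77.2×10³·3.8⁴/(8·11·3.0857))^(1/3)
  = (59280.7)^(1/3) = 38.9916 mm

39.0 mm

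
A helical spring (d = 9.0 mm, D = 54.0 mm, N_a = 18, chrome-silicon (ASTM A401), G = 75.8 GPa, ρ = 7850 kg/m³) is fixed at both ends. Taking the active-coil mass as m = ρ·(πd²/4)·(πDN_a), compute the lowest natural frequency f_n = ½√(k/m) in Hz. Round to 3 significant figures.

60.0 Hz

k = Gd⁴/(8D³N_a) = (75.8×10³)(9.0⁴)/(8·54.0³·18) = 21.933 N/mm = 21933 N/m
Wire length L = πDN_a = π·54.0·18 = 3053.6 mm
m = ρ·(πd²/4)·L = 7850 × 63.617×10⁻⁶ m² × 3.0536 m = 1.525 kg
f_n = ½√(k/m) = 0.5·√(21933/1.525) = 0.5·√(14383) = 59.964 Hz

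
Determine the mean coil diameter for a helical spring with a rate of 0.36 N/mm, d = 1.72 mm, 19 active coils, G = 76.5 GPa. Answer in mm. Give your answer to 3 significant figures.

23.0 mm

D = (Gd⁴/(8N_a·k))^(1/3) = (76.5×10³·1.72⁴/(8·19·0.36))^(1/3)
  = (12235.7)^(1/3) = 23.0432 mm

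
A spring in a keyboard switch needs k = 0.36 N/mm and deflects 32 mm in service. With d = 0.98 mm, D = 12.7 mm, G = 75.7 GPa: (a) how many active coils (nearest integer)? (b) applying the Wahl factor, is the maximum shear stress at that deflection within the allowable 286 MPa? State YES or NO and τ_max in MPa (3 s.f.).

(a) 12 coils; (b) NO, τ_max = 433 MPa

N_a = Gd⁴/(8D³k) = (75.7×10³)(0.98⁴)/(8·12.7³·0.36) = 11.84 → N_a = 12
Actual rate k = Gd⁴/(8D³·12) = 0.35507 N/mm
Working load F = kδ = 0.35507·32 = 11.362 N
C = 12.7/0.98 = 12.9592; K_W = (4C−1)/(4C−4)+0.615/C = 1.1102
τ_max = K_W·8FD/(πd³) = 1.1102·390.42 = 433.43 MPa
τ_max > 286 MPa → exceeds allowable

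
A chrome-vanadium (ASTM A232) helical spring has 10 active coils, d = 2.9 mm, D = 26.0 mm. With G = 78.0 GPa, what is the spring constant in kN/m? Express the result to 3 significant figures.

3.92 kN/m

k = Gd⁴/(8D³N_a) = (78.0×10³ × 2.9⁴) / (8 × 26.0³ × 10)
  = 5.51679e+06 / 1.40608e+06 = 3.9235 N/mm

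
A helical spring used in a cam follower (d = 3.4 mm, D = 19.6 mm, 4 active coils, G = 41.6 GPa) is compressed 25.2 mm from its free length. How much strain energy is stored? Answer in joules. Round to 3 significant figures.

k = Gd⁴/(8D³N_a) = (41.6×10³)(3.4⁴)/(8·19.6³·4) = 23.072 N/mm
U = ½kδ² = 0.5 × 23.072 × 25.2² = 7325.9 N·mm = 7.3259 J

7.33 J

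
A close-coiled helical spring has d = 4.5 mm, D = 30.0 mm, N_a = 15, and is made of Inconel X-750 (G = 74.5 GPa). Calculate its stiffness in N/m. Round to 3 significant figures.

9430 N/m

k = Gd⁴/(8D³N_a) = (74.5×10³ × 4.5⁴) / (8 × 30.0³ × 15)
  = 3.05497e+07 / 3.24e+06 = 9.4289 N/mm = 9428.9 N/m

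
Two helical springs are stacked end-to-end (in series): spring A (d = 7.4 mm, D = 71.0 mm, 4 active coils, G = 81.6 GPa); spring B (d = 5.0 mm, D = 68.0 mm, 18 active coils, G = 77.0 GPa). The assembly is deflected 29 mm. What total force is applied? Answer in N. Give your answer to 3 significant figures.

29.4 N

k_A = Gd⁴/(8D³N_a) = (81.6×10³)(7.4⁴)/(8·71.0³·4) = 21.364 N/mm
k_B = Gd⁴/(8D³N_a) = (77.0×10³)(5.0⁴)/(8·68.0³·18) = 1.0629 N/mm
Series: 1/k_eq = 1/21.364 + 1/1.0629 = 0.98765; k_eq = 1.0125 N/mm
F = k_eq·δ = 1.0125·29 = 29.363 N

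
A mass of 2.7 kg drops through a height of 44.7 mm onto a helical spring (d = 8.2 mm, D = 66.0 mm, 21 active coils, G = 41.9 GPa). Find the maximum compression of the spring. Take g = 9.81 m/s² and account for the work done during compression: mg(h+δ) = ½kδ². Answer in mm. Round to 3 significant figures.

32.2 mm

k = Gd⁴/(8D³N_a) = (41.9×10³)(8.2⁴)/(8·66.0³·21) = 3.9222 N/mm
W = mg = 2.7 × 9.81 = 26.487 N
½kδ² − Wδ − Wh = 0 → δ = (W + √(W² + 2kWh))/k
δ = (26.487 + √(701.56 + 9287.5))/3.9222 = (26.487 + 99.945)/3.9222 = 32.235 mm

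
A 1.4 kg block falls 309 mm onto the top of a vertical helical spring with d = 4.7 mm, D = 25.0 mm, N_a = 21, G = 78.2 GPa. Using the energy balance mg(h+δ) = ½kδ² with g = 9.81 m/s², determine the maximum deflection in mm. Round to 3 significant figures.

25.1 mm

k = Gd⁴/(8D³N_a) = (78.2×10³)(4.7⁴)/(8·25.0³·21) = 14.537 N/mm
W = mg = 1.4 × 9.81 = 13.734 N
½kδ² − Wδ − Wh = 0 → δ = (W + √(W² + 2kWh))/k
δ = (13.734 + √(188.62 + 123383))/14.537 = (13.734 + 351.53)/14.537 = 25.127 mm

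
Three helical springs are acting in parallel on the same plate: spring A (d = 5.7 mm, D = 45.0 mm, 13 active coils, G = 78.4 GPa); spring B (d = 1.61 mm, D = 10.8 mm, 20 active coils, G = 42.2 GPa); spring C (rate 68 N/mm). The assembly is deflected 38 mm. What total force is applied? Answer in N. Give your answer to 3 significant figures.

2970 N

k_A = Gd⁴/(8D³N_a) = (78.4×10³)(5.7⁴)/(8·45.0³·13) = 8.7326 N/mm
k_B = Gd⁴/(8D³N_a) = (42.2×10³)(1.61⁴)/(8·10.8³·20) = 1.4068 N/mm
Parallel: k_eq = 8.7326 + 1.4068 + 68 = 78.139 N/mm
F = k_eq·δ = 78.139·38 = 2969.3 N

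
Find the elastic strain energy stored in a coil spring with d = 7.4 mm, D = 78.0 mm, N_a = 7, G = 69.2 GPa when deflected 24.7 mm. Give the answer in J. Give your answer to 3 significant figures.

k = Gd⁴/(8D³N_a) = (69.2×10³)(7.4⁴)/(8·78.0³·7) = 7.8084 N/mm
U = ½kδ² = 0.5 × 7.8084 × 24.7² = 2381.9 N·mm = 2.3819 J

2.38 J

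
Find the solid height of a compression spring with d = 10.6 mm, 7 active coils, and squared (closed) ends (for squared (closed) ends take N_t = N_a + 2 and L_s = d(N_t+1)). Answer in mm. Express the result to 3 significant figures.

106 mm

squared (closed) ends: N_t = N_a + 2 = 7 + 2 = 9
L_s = d·(N_t+1) = 10.6 × 10 = 106 mm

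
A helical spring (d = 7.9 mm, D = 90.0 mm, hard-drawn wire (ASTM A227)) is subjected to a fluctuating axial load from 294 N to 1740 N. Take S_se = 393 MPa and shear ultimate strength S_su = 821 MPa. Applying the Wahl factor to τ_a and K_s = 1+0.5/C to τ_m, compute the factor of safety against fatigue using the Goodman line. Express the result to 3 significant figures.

C = D/d = 90.0/7.9 = 11.3924; K_W = (4C−1)/(4C−4)+0.615/C = 1.1262; K_s = 1+0.5/C = 1.0439
F_a = (F_max−F_min)/2 = 723 N; F_m = (F_max+F_min)/2 = 1017 N
τ_a = K_W·8F_aD/(πd³) = 1.1262 × 336.08 = 378.47 MPa
τ_m = K_s·8F_mD/(πd³) = 1.0439 × 472.74 = 493.49 MPa
Goodman: 1/n_f = τ_a/S_se + τ_m/S_su = 378.47/393 + 493.49/821 = 0.96304 + 0.60108 = 1.5641
n_f = 1/1.5641 = 0.6393

0.639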